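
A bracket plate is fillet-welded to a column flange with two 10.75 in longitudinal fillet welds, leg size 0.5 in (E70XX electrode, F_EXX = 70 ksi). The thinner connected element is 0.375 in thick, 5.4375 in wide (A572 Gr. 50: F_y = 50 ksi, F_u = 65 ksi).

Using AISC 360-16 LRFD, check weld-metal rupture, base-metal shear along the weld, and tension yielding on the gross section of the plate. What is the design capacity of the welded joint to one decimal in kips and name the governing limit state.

Weld metal: throat = 0.707×0.5 = 0.3535 in, L = 2×10.75 = 21.5 in. φR_n = 0.75 × 0.6 × 70 × 0.3535 × 21.5 = 239.4 kips.
Base metal shear (0.375 in plate): yield φR_n = 1.0×0.6×50×0.375×21.5 = 241.9 kips; rupture φR_n = 0.75×0.6×65×0.375×21.5 = 235.8 kips; take 235.8 kips (rupture).
Tension yield (gross): A_g = 5.4375×0.375 = 2.0391 in². φR_n = 0.90 × 50 × 2.0391 = 91.8 kips.
Governing: min(239.4, 235.8, 91.8) = 91.8 kips → gross-section yield.

91.8 kips (gross-section yield governs)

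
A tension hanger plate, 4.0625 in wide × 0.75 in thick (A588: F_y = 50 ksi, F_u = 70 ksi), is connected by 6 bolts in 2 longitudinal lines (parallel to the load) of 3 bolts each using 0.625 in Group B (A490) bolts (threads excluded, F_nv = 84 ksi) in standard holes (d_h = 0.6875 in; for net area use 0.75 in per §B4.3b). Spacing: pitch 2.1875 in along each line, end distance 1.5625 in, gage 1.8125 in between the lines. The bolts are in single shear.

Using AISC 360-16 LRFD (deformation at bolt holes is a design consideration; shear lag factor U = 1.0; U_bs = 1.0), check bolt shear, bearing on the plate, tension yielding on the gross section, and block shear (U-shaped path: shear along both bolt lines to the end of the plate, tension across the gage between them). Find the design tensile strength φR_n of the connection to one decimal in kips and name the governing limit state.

Bolt shear: A_b = π(0.625)²/4 = 0.3068 in². φR_n = 0.75 × 84 × 0.3068 × 6 × 1 = 116.0 kips.
Bearing (0.75 in plate, F_u = 70 ksi): end bolts L_c = 1.5625 − 0.6875/2 = 1.21875, R_n = min(1.2×1.21875×0.75×70, 2.4×0.625×0.75×70) = 76.781 kips/bolt; interior L_c = 2.1875 − 0.6875 = 1.5, R_n = 78.75 kips/bolt. φR_n = 0.75 × (2×76.781 + 4×78.75) = 351.4 kips.
Tension yield (gross): A_g = 4.0625×0.75 = 3.0469 in². φR_n = 0.90 × 50 × 3.0469 = 137.1 kips.
Block shear: shear path 2×[1.5625+2×2.1875] = 2×5.9375 in, A_gv = 8.9063, A_nv = 2×(5.9375 − 2.5×0.75)×0.75 = 6.0938 in²; tension across gage: (1.8125 − 1×0.75)×0.75 = 0.79688 in². R_n = min(0.6×70×6.0938, 0.6×50×8.9063) + 1.0×70×0.79688 = min(255.94, 267.19) + 55.782 = 311.72 kips. φR_n = 0.75 × 311.72 = 233.8 kips.
Governing: min(116.0, 351.4, 137.1, 233.8) = 116.0 kips → bolt shear.

116.0 kips (bolt shear governs)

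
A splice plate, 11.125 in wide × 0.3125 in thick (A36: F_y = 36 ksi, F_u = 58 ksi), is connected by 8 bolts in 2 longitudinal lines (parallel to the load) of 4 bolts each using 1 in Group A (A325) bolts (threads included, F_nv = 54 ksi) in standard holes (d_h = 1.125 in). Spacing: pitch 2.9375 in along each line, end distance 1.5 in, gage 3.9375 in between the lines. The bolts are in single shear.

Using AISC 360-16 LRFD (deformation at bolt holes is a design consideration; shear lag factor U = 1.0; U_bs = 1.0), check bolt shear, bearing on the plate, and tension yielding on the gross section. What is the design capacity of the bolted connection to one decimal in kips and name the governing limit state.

112.6 kips (gross-section yield governs)

Bolt shear: A_b = π(1)²/4 = 0.7854 in². φR_n = 0.75 × 54 × 0.7854 × 8 × 1 = 254.5 kips.
Bearing (0.3125 in plate, F_u = 58 ksi): end bolts L_c = 1.5 − 1.125/2 = 0.9375, R_n = min(1.2×0.9375×0.3125×58, 2.4×1×0.3125×58) = 20.391 kips/bolt; interior L_c = 2.9375 − 1.125 = 1.8125, R_n = 39.422 kips/bolt. φR_n = 0.75 × (2×20.391 + 6×39.422) = 208.0 kips.
Tension yield (gross): A_g = 11.125×0.3125 = 3.4766 in². φR_n = 0.90 × 36 × 3.4766 = 112.6 kips.
Governing: min(254.5, 208.0, 112.6) = 112.6 kips → gross-section yield.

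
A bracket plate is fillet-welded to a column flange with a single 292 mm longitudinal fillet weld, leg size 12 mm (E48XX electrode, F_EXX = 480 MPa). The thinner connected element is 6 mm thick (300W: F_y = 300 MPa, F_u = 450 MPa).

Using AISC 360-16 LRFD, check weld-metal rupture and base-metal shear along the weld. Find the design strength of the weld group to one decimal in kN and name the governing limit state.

Weld metal: throat = 0.707×12 = 8.484 mm, L = 292 mm. φR_n = 0.75 × 0.6 × 480 × 8.484 × 292 = 535.1 kN.
Base metal shear (6 mm plate): yield φR_n = 1.0×0.6×300×6×292 = 315.4 kN; rupture φR_n = 0.75×0.6×450×6×292 = 354.8 kN; take 315.4 kN (yield).
Governing: min(535.1, 315.4) = 315.4 kN → base-metal shear.

315.4 kN (base-metal shear governs)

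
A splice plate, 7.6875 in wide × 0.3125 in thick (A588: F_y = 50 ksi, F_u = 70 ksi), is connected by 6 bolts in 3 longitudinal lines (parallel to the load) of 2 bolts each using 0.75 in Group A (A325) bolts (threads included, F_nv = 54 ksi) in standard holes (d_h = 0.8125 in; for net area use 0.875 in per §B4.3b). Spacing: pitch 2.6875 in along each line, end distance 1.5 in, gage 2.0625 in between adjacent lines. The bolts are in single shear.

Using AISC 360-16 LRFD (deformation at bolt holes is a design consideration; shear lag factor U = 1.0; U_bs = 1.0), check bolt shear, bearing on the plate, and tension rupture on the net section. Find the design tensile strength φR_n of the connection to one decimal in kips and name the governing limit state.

Bolt shear: A_b = π(0.75)²/4 = 0.44179 in². φR_n = 0.75 × 54 × 0.44179 × 6 × 1 = 107.4 kips.
Bearing (0.3125 in plate, F_u = 70 ksi): end bolts L_c = 1.5 − 0.8125/2 = 1.09375, R_n = min(1.2×1.09375×0.3125×70, 2.4×0.75×0.3125×70) = 28.711 kips/bolt; interior L_c = 2.6875 − 0.8125 = 1.875, R_n = 39.375 kips/bolt. φR_n = 0.75 × (3×28.711 + 3×39.375) = 153.2 kips.
Tension rupture (net): A_n = (7.6875 − 3×0.875)×0.3125 = 1.582 in² (U = 1.0, A_e = A_n). φR_n = 0.75 × 70 × 1.582 = 83.1 kips.
Governing: min(107.4, 153.2, 83.1) = 83.1 kips → net-section rupture.

83.1 kips (net-section rupture governs)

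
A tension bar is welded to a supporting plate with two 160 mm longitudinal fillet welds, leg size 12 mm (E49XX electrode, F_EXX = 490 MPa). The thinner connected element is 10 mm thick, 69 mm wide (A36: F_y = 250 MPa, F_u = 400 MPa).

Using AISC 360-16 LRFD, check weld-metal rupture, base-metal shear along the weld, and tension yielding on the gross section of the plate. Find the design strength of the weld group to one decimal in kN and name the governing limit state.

155.3 kN (gross-section yield governs)

Weld metal: throat = 0.707×12 = 8.484 mm, L = 2×160 = 320 mm. φR_n = 0.75 × 0.6 × 490 × 8.484 × 320 = 598.6 kN.
Base metal shear (10 mm plate): yield φR_n = 1.0×0.6×250×10×320 = 480.0 kN; rupture φR_n = 0.75×0.6×400×10×320 = 576.0 kN; take 480.0 kN (yield).
Tension yield (gross): A_g = 69×10 = 690 mm². φR_n = 0.90 × 250 × 690 = 155.3 kN.
Governing: min(598.6, 480.0, 155.3) = 155.3 kN → gross-section yield.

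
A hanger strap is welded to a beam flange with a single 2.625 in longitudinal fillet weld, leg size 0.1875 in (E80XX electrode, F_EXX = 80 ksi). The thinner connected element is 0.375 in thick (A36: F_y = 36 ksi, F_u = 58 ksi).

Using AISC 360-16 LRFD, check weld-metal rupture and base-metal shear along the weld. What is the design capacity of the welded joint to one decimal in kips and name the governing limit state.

Weld metal: throat = 0.707×0.1875 = 0.13256 in, L = 2.625 in. φR_n = 0.75 × 0.6 × 80 × 0.13256 × 2.625 = 12.5 kips.
Base metal shear (0.375 in plate): yield φR_n = 1.0×0.6×36×0.375×2.625 = 21.3 kips; rupture φR_n = 0.75×0.6×58×0.375×2.625 = 25.7 kips; take 21.3 kips (yield).
Governing: min(12.5, 21.3) = 12.5 kips → weld metal.

12.5 kips (weld metal governs)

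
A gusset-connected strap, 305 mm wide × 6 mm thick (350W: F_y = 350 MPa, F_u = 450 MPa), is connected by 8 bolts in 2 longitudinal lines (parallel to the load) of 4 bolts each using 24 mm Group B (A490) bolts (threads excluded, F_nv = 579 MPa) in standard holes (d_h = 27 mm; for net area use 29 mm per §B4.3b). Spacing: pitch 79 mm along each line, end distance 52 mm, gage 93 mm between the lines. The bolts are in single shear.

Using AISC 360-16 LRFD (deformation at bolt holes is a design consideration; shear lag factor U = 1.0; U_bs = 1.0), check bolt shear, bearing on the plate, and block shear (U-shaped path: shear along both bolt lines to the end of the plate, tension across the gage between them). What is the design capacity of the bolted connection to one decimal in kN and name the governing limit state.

585.2 kN (block shear governs)

Bolt shear: A_b = π(24)²/4 = 452.39 mm². φR_n = 0.75 × 579 × 452.39 × 8 × 1 = 1571.6 kN.
Bearing (6 mm plate, F_u = 450 MPa): end bolts L_c = 52 − 27/2 = 38.5, R_n = min(1.2×38.5×6×450, 2.4×24×6×450) = 124.74 kN/bolt; interior L_c = 79 − 27 = 52, R_n = 155.52 kN/bolt. φR_n = 0.75 × (2×124.74 + 6×155.52) = 887.0 kN.
Block shear: shear path 2×[52+3×79] = 2×289 mm, A_gv = 3468, A_nv = 2×(289 − 3.5×29)×6 = 2250 mm²; tension across gage: (93 − 1×29)×6 = 384 mm². R_n = min(0.6×450×2250, 0.6×350×3468) + 1.0×450×384 = min(607.5, 728.28) + 172.8 = 780.3 kN. φR_n = 0.75 × 780.3 = 585.2 kN.
Governing: min(1571.6, 887.0, 585.2) = 585.2 kN → block shear.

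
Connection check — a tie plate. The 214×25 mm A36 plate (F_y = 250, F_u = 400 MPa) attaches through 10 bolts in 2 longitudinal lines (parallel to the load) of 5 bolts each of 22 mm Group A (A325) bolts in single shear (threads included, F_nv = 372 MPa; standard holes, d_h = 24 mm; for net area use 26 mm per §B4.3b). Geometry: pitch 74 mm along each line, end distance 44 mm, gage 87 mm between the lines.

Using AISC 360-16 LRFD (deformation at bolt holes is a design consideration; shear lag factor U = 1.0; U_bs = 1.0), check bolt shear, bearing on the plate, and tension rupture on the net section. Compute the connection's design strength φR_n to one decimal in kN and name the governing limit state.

Bolt shear: A_b = π(22)²/4 = 380.13 mm². φR_n = 0.75 × 372 × 380.13 × 10 × 1 = 1060.6 kN.
Bearing (25 mm plate, F_u = 400 MPa): end bolts L_c = 44 − 24/2 = 32, R_n = min(1.2×32×25×400, 2.4×22×25×400) = 384 kN/bolt; interior L_c = 74 − 24 = 50, R_n = 528 kN/bolt. φR_n = 0.75 × (2×384 + 8×528) = 3744.0 kN.
Tension rupture (net): A_n = (214 − 2×26)×25 = 4050 mm² (U = 1.0, A_e = A_n). φR_n = 0.75 × 400 × 4050 = 1215.0 kN.
Governing: min(1060.6, 3744.0, 1215.0) = 1060.6 kN → bolt shear.

1060.6 kN (bolt shear governs)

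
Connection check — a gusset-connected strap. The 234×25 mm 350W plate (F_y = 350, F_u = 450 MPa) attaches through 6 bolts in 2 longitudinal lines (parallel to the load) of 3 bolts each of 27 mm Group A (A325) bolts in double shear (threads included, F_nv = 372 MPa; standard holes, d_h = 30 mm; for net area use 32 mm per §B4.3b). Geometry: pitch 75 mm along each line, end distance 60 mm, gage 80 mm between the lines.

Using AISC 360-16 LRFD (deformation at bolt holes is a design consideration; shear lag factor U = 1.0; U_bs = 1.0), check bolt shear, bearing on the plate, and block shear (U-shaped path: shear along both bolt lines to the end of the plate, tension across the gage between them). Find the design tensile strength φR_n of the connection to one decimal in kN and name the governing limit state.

1721.3 kN (block shear governs)

Bolt shear: A_b = π(27)²/4 = 572.56 mm². φR_n = 0.75 × 372 × 572.56 × 6 × 2 = 1916.9 kN.
Bearing (25 mm plate, F_u = 450 MPa): end bolts L_c = 60 − 30/2 = 45, R_n = min(1.2×45×25×450, 2.4×27×25×450) = 607.5 kN/bolt; interior L_c = 75 − 30 = 45, R_n = 607.5 kN/bolt. φR_n = 0.75 × (2×607.5 + 4×607.5) = 2733.8 kN.
Block shear: shear path 2×[60+2×75] = 2×210 mm, A_gv = 10500, A_nv = 2×(210 − 2.5×32)×25 = 6500 mm²; tension across gage: (80 − 1×32)×25 = 1200 mm². R_n = min(0.6×450×6500, 0.6×350×10500) + 1.0×450×1200 = min(1755, 2205) + 540 = 2295 kN. φR_n = 0.75 × 2295 = 1721.3 kN.
Governing: min(1916.9, 2733.8, 1721.3) = 1721.3 kN → block shear.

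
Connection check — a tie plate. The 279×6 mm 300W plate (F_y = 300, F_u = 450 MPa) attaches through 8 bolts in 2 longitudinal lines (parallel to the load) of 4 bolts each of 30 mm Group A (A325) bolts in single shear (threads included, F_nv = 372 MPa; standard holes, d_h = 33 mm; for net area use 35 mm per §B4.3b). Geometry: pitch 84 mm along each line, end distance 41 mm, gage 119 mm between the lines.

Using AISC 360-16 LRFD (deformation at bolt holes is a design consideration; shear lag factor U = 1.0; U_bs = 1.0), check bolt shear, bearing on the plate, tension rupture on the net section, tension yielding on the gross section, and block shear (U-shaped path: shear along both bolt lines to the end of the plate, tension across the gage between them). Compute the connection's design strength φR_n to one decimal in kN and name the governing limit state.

Bolt shear: A_b = π(30)²/4 = 706.86 mm². φR_n = 0.75 × 372 × 706.86 × 8 × 1 = 1577.7 kN.
Bearing (6 mm plate, F_u = 450 MPa): end bolts L_c = 41 − 33/2 = 24.5, R_n = min(1.2×24.5×6×450, 2.4×30×6×450) = 79.38 kN/bolt; interior L_c = 84 − 33 = 51, R_n = 165.24 kN/bolt. φR_n = 0.75 × (2×79.38 + 6×165.24) = 862.7 kN.
Tension rupture (net): A_n = (279 − 2×35)×6 = 1254 mm² (U = 1.0, A_e = A_n). φR_n = 0.75 × 450 × 1254 = 423.2 kN.
Tension yield (gross): A_g = 279×6 = 1674 mm². φR_n = 0.90 × 300 × 1674 = 452.0 kN.
Block shear: shear path 2×[41+3×84] = 2×293 mm, A_gv = 3516, A_nv = 2×(293 − 3.5×35)×6 = 2046 mm²; tension across gage: (119 − 1×35)×6 = 504 mm². R_n = min(0.6×450×2046, 0.6×300×3516) + 1.0×450×504 = min(552.42, 632.88) + 226.8 = 779.22 kN. φR_n = 0.75 × 779.22 = 584.4 kN.
Governing: min(1577.7, 862.7, 423.2, 452.0, 584.4) = 423.2 kN → net-section rupture.

423.2 kN (net-section rupture governs)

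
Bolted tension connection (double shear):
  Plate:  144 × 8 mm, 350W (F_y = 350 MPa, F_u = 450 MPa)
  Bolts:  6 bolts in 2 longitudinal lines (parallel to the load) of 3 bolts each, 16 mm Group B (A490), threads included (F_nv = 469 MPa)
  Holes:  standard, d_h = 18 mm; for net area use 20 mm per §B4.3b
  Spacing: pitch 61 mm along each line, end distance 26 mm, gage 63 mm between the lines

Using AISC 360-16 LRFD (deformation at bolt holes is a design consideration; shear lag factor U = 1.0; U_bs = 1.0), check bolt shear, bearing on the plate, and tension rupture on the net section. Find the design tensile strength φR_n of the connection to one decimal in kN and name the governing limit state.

280.8 kN (net-section rupture governs)

Bolt shear: A_b = π(16)²/4 = 201.06 mm². φR_n = 0.75 × 469 × 201.06 × 6 × 2 = 848.7 kN.
Bearing (8 mm plate, F_u = 450 MPa): end bolts L_c = 26 − 18/2 = 17, R_n = min(1.2×17×8×450, 2.4×16×8×450) = 73.44 kN/bolt; interior L_c = 61 − 18 = 43, R_n = 138.24 kN/bolt. φR_n = 0.75 × (2×73.44 + 4×138.24) = 524.9 kN.
Tension rupture (net): A_n = (144 − 2×20)×8 = 832 mm² (U = 1.0, A_e = A_n). φR_n = 0.75 × 450 × 832 = 280.8 kN.
Governing: min(848.7, 524.9, 280.8) = 280.8 kN → net-section rupture.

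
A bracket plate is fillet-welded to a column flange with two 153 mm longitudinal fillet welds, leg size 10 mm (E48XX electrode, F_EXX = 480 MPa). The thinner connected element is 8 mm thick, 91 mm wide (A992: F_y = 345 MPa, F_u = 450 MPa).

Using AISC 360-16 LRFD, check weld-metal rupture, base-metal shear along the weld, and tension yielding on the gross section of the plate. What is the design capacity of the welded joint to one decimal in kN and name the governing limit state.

Weld metal: throat = 0.707×10 = 7.07 mm, L = 2×153 = 306 mm. φR_n = 0.75 × 0.6 × 480 × 7.07 × 306 = 467.3 kN.
Base metal shear (8 mm plate): yield φR_n = 1.0×0.6×345×8×306 = 506.7 kN; rupture φR_n = 0.75×0.6×450×8×306 = 495.7 kN; take 495.7 kN (rupture).
Tension yield (gross): A_g = 91×8 = 728 mm². φR_n = 0.90 × 345 × 728 = 226.0 kN.
Governing: min(467.3, 495.7, 226.0) = 226.0 kN → gross-section yield.

226.0 kN (gross-section yield governs)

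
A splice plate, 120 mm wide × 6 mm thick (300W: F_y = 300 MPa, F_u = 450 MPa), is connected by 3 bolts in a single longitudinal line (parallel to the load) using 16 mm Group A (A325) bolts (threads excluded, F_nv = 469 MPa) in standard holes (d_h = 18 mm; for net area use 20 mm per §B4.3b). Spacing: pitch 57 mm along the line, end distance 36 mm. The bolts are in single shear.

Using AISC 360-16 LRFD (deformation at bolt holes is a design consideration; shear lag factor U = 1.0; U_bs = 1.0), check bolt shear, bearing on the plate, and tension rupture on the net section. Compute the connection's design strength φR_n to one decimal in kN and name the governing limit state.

Bolt shear: A_b = π(16)²/4 = 201.06 mm². φR_n = 0.75 × 469 × 201.06 × 3 × 1 = 212.2 kN.
Bearing (6 mm plate, F_u = 450 MPa): end bolts L_c = 36 − 18/2 = 27, R_n = min(1.2×27×6×450, 2.4×16×6×450) = 87.48 kN/bolt; interior L_c = 57 − 18 = 39, R_n = 103.68 kN/bolt. φR_n = 0.75 × (1×87.48 + 2×103.68) = 221.1 kN.
Tension rupture (net): A_n = (120 − 1×20)×6 = 600 mm² (U = 1.0, A_e = A_n). φR_n = 0.75 × 450 × 600 = 202.5 kN.
Governing: min(212.2, 221.1, 202.5) = 202.5 kN → net-section rupture.

202.5 kN (net-section rupture governs)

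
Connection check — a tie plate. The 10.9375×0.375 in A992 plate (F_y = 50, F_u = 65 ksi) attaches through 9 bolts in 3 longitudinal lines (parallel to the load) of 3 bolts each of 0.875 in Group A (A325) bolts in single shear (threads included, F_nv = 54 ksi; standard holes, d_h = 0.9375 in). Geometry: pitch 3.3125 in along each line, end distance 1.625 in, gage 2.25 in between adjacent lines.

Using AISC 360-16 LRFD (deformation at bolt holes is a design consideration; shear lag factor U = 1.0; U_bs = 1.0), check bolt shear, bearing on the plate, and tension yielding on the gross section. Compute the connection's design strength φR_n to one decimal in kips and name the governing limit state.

Bolt shear: A_b = π(0.875)²/4 = 0.60132 in². φR_n = 0.75 × 54 × 0.60132 × 9 × 1 = 219.2 kips.
Bearing (0.375 in plate, F_u = 65 ksi): end bolts L_c = 1.625 − 0.9375/2 = 1.15625, R_n = min(1.2×1.15625×0.375×65, 2.4×0.875×0.375×65) = 33.82 kips/bolt; interior L_c = 3.3125 − 0.9375 = 2.375, R_n = 51.188 kips/bolt. φR_n = 0.75 × (3×33.82 + 6×51.188) = 306.4 kips.
Tension yield (gross): A_g = 10.9375×0.375 = 4.1016 in². φR_n = 0.90 × 50 × 4.1016 = 184.6 kips.
Governing: min(219.2, 306.4, 184.6) = 184.6 kips → gross-section yield.

184.6 kips (gross-section yield governs)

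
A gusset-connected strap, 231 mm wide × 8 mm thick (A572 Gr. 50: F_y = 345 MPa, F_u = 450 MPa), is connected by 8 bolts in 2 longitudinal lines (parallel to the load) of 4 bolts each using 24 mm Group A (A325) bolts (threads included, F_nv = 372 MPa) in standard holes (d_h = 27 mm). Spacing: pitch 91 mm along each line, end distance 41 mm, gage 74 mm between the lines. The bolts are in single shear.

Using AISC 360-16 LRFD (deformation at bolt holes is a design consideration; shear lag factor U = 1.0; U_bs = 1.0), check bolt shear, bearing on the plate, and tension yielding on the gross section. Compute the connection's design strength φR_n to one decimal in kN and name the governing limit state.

Bolt shear: A_b = π(24)²/4 = 452.39 mm². φR_n = 0.75 × 372 × 452.39 × 8 × 1 = 1009.7 kN.
Bearing (8 mm plate, F_u = 450 MPa): end bolts L_c = 41 − 27/2 = 27.5, R_n = min(1.2×27.5×8×450, 2.4×24×8×450) = 118.8 kN/bolt; interior L_c = 91 − 27 = 64, R_n = 207.36 kN/bolt. φR_n = 0.75 × (2×118.8 + 6×207.36) = 1111.3 kN.
Tension yield (gross): A_g = 231×8 = 1848 mm². φR_n = 0.90 × 345 × 1848 = 573.8 kN.
Governing: min(1009.7, 1111.3, 573.8) = 573.8 kN → gross-section yield.

573.8 kN (gross-section yield governs)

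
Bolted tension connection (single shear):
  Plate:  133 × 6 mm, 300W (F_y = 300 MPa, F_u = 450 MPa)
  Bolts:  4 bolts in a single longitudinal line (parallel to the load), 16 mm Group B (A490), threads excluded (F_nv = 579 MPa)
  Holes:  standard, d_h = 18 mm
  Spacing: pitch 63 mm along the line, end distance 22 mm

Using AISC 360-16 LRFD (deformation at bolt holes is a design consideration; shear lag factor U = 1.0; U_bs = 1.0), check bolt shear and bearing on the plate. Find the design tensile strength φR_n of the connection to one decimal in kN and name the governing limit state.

264.9 kN (bearing governs)

Bolt shear: A_b = π(16)²/4 = 201.06 mm². φR_n = 0.75 × 579 × 201.06 × 4 × 1 = 349.2 kN.
Bearing (6 mm plate, F_u = 450 MPa): end bolts L_c = 22 − 18/2 = 13, R_n = min(1.2×13×6×450, 2.4×16×6×450) = 42.12 kN/bolt; interior L_c = 63 − 18 = 45, R_n = 103.68 kN/bolt. φR_n = 0.75 × (1×42.12 + 3×103.68) = 264.9 kN.
Governing: min(349.2, 264.9) = 264.9 kN → bearing.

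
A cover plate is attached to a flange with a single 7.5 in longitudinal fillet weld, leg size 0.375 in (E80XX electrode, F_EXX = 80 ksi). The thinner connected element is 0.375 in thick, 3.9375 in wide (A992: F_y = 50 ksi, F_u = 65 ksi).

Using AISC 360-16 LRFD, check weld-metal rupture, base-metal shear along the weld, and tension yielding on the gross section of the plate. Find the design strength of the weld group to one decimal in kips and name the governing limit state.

Weld metal: throat = 0.707×0.375 = 0.26513 in, L = 7.5 in. φR_n = 0.75 × 0.6 × 80 × 0.26513 × 7.5 = 71.6 kips.
Base metal shear (0.375 in plate): yield φR_n = 1.0×0.6×50×0.375×7.5 = 84.4 kips; rupture φR_n = 0.75×0.6×65×0.375×7.5 = 82.3 kips; take 82.3 kips (rupture).
Tension yield (gross): A_g = 3.9375×0.375 = 1.4766 in². φR_n = 0.90 × 50 × 1.4766 = 66.4 kips.
Governing: min(71.6, 82.3, 66.4) = 66.4 kips → gross-section yield.

66.4 kips (gross-section yield governs)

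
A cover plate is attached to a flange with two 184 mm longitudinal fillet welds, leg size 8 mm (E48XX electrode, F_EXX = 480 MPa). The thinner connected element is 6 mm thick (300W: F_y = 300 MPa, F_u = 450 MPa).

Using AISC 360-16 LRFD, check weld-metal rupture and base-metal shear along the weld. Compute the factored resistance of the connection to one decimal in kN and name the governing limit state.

Weld metal: throat = 0.707×8 = 5.656 mm, L = 2×184 = 368 mm. φR_n = 0.75 × 0.6 × 480 × 5.656 × 368 = 449.6 kN.
Base metal shear (6 mm plate): yield φR_n = 1.0×0.6×300×6×368 = 397.4 kN; rupture φR_n = 0.75×0.6×450×6×368 = 447.1 kN; take 397.4 kN (yield).
Governing: min(449.6, 397.4) = 397.4 kN → base-metal shear.

397.4 kN (base-metal shear governs)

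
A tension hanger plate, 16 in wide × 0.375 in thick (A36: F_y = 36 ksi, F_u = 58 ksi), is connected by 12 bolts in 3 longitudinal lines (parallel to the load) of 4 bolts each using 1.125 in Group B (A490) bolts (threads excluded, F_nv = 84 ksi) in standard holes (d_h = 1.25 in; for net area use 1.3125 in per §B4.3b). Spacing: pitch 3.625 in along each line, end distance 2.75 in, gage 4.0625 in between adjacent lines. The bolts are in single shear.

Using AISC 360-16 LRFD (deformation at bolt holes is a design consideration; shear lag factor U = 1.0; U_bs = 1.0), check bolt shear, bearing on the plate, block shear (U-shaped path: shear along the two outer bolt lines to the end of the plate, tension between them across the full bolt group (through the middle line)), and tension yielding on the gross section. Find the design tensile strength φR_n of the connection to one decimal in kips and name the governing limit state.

194.4 kips (gross-section yield governs)

Bolt shear: A_b = π(1.125)²/4 = 0.99402 in². φR_n = 0.75 × 84 × 0.99402 × 12 × 1 = 751.5 kips.
Bearing (0.375 in plate, F_u = 58 ksi): end bolts L_c = 2.75 − 1.25/2 = 2.125, R_n = min(1.2×2.125×0.375×58, 2.4×1.125×0.375×58) = 55.463 kips/bolt; interior L_c = 3.625 − 1.25 = 2.375, R_n = 58.725 kips/bolt. φR_n = 0.75 × (3×55.463 + 9×58.725) = 521.2 kips.
Block shear: shear path 2×[2.75+3×3.625] = 2×13.625 in, A_gv = 10.219, A_nv = 2×(13.625 − 3.5×1.3125)×0.375 = 6.7734 in²; tension across gage: (8.125 − 2×1.3125)×0.375 = 2.0625 in². R_n = min(0.6×58×6.7734, 0.6×36×10.219) + 1.0×58×2.0625 = min(235.71, 220.73) + 119.63 = 340.36 kips. φR_n = 0.75 × 340.36 = 255.3 kips.
Tension yield (gross): A_g = 16×0.375 = 6 in². φR_n = 0.90 × 36 × 6 = 194.4 kips.
Governing: min(751.5, 521.2, 255.3, 194.4) = 194.4 kips → gross-section yield.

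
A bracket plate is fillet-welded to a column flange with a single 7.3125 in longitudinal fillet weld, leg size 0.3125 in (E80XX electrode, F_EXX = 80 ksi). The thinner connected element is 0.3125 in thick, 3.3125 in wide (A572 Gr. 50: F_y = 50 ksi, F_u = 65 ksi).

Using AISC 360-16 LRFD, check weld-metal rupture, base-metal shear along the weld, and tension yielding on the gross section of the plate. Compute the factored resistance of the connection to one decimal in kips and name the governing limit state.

46.6 kips (gross-section yield governs)

Weld metal: throat = 0.707×0.3125 = 0.22094 in, L = 7.3125 in. φR_n = 0.75 × 0.6 × 80 × 0.22094 × 7.3125 = 58.2 kips.
Base metal shear (0.3125 in plate): yield φR_n = 1.0×0.6×50×0.3125×7.3125 = 68.6 kips; rupture φR_n = 0.75×0.6×65×0.3125×7.3125 = 66.8 kips; take 66.8 kips (rupture).
Tension yield (gross): A_g = 3.3125×0.3125 = 1.0352 in². φR_n = 0.90 × 50 × 1.0352 = 46.6 kips.
Governing: min(58.2, 66.8, 46.6) = 46.6 kips → gross-section yield.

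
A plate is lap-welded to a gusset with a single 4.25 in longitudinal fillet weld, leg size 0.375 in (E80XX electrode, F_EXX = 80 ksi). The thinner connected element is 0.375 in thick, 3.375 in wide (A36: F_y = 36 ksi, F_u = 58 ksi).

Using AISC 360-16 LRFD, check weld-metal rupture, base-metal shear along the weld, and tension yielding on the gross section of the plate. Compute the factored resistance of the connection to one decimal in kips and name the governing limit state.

34.4 kips (base-metal shear governs)

Weld metal: throat = 0.707×0.375 = 0.26513 in, L = 4.25 in. φR_n = 0.75 × 0.6 × 80 × 0.26513 × 4.25 = 40.6 kips.
Base metal shear (0.375 in plate): yield φR_n = 1.0×0.6×36×0.375×4.25 = 34.4 kips; rupture φR_n = 0.75×0.6×58×0.375×4.25 = 41.6 kips; take 34.4 kips (yield).
Tension yield (gross): A_g = 3.375×0.375 = 1.2656 in². φR_n = 0.90 × 36 × 1.2656 = 41.0 kips.
Governing: min(40.6, 34.4, 41.0) = 34.4 kips → base-metal shear.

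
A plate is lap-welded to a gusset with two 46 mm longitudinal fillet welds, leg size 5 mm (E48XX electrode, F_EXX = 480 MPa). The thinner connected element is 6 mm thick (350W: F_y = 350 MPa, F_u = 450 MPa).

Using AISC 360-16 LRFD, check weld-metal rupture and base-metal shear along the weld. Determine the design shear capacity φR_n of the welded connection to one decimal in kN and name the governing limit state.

70.2 kN (weld metal governs)

Weld metal: throat = 0.707×5 = 3.535 mm, L = 2×46 = 92 mm. φR_n = 0.75 × 0.6 × 480 × 3.535 × 92 = 70.2 kN.
Base metal shear (6 mm plate): yield φR_n = 1.0×0.6×350×6×92 = 115.9 kN; rupture φR_n = 0.75×0.6×450×6×92 = 111.8 kN; take 111.8 kN (rupture).
Governing: min(70.2, 111.8) = 70.2 kN → weld metal.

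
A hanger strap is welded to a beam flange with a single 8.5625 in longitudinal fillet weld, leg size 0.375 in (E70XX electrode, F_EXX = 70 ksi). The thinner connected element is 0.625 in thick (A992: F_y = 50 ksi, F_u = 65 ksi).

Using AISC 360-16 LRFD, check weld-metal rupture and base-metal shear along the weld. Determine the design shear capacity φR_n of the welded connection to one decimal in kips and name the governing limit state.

71.5 kips (weld metal governs)

Weld metal: throat = 0.707×0.375 = 0.26513 in, L = 8.5625 in. φR_n = 0.75 × 0.6 × 70 × 0.26513 × 8.5625 = 71.5 kips.
Base metal shear (0.625 in plate): yield φR_n = 1.0×0.6×50×0.625×8.5625 = 160.5 kips; rupture φR_n = 0.75×0.6×65×0.625×8.5625 = 156.5 kips; take 156.5 kips (rupture).
Governing: min(71.5, 156.5) = 71.5 kips → weld metal.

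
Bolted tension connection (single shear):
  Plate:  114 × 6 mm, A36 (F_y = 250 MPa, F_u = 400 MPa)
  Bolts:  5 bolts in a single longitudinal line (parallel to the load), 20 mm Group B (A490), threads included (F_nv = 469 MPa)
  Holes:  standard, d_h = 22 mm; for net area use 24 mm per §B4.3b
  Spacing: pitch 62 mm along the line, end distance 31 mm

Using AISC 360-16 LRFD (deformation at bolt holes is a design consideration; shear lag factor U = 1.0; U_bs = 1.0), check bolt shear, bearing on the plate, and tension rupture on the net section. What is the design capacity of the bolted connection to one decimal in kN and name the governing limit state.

Bolt shear: A_b = π(20)²/4 = 314.16 mm². φR_n = 0.75 × 469 × 314.16 × 5 × 1 = 552.5 kN.
Bearing (6 mm plate, F_u = 400 MPa): end bolts L_c = 31 − 22/2 = 20, R_n = min(1.2×20×6×400, 2.4×20×6×400) = 57.6 kN/bolt; interior L_c = 62 − 22 = 40, R_n = 115.2 kN/bolt. φR_n = 0.75 × (1×57.6 + 4×115.2) = 388.8 kN.
Tension rupture (net): A_n = (114 − 1×24)×6 = 540 mm² (U = 1.0, A_e = A_n). φR_n = 0.75 × 400 × 540 = 162.0 kN.
Governing: min(552.5, 388.8, 162.0) = 162.0 kN → net-section rupture.

162.0 kN (net-section rupture governs)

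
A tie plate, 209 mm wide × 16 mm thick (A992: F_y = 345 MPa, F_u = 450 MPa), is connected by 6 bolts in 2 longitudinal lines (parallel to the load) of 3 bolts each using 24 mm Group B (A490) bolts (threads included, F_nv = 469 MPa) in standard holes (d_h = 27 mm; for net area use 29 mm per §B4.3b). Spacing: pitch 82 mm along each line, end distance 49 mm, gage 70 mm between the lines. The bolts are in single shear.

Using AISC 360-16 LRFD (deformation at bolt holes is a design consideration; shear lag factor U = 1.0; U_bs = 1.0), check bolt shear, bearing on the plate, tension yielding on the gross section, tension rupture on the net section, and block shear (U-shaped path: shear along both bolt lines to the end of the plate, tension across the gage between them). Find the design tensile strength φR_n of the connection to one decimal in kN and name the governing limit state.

Bolt shear: A_b = π(24)²/4 = 452.39 mm². φR_n = 0.75 × 469 × 452.39 × 6 × 1 = 954.8 kN.
Bearing (16 mm plate, F_u = 450 MPa): end bolts L_c = 49 − 27/2 = 35.5, R_n = min(1.2×35.5×16×450, 2.4×24×16×450) = 306.72 kN/bolt; interior L_c = 82 − 27 = 55, R_n = 414.72 kN/bolt. φR_n = 0.75 × (2×306.72 + 4×414.72) = 1704.2 kN.
Tension yield (gross): A_g = 209×16 = 3344 mm². φR_n = 0.90 × 345 × 3344 = 1038.3 kN.
Tension rupture (net): A_n = (209 − 2×29)×16 = 2416 mm² (U = 1.0, A_e = A_n). φR_n = 0.75 × 450 × 2416 = 815.4 kN.
Block shear: shear path 2×[49+2×82] = 2×213 mm, A_gv = 6816, A_nv = 2×(213 − 2.5×29)×16 = 4496 mm²; tension across gage: (70 − 1×29)×16 = 656 mm². R_n = min(0.6×450×4496, 0.6×345×6816) + 1.0×450×656 = min(1213.9, 1410.9) + 295.2 = 1509.1 kN. φR_n = 0.75 × 1509.1 = 1131.8 kN.
Governing: min(954.8, 1704.2, 1038.3, 815.4, 1131.8) = 815.4 kN → net-section rupture.

815.4 kN (net-section rupture governs)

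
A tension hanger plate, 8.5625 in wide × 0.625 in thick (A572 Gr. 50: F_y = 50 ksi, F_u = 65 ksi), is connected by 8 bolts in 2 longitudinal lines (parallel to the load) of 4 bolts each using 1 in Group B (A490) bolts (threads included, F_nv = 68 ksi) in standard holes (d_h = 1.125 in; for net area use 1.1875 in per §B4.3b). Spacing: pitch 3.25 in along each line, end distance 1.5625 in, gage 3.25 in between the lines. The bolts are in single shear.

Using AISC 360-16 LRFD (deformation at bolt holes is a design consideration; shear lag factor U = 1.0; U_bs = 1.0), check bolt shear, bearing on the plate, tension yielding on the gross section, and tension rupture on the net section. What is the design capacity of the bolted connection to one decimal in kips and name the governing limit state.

Bolt shear: A_b = π(1)²/4 = 0.7854 in². φR_n = 0.75 × 68 × 0.7854 × 8 × 1 = 320.4 kips.
Bearing (0.625 in plate, F_u = 65 ksi): end bolts L_c = 1.5625 − 1.125/2 = 1, R_n = min(1.2×1×0.625×65, 2.4×1×0.625×65) = 48.75 kips/bolt; interior L_c = 3.25 − 1.125 = 2.125, R_n = 97.5 kips/bolt. φR_n = 0.75 × (2×48.75 + 6×97.5) = 511.9 kips.
Tension yield (gross): A_g = 8.5625×0.625 = 5.3516 in². φR_n = 0.90 × 50 × 5.3516 = 240.8 kips.
Tension rupture (net): A_n = (8.5625 − 2×1.1875)×0.625 = 3.8672 in² (U = 1.0, A_e = A_n). φR_n = 0.75 × 65 × 3.8672 = 188.5 kips.
Governing: min(320.4, 511.9, 240.8, 188.5) = 188.5 kips → net-section rupture.

188.5 kips (net-section rupture governs)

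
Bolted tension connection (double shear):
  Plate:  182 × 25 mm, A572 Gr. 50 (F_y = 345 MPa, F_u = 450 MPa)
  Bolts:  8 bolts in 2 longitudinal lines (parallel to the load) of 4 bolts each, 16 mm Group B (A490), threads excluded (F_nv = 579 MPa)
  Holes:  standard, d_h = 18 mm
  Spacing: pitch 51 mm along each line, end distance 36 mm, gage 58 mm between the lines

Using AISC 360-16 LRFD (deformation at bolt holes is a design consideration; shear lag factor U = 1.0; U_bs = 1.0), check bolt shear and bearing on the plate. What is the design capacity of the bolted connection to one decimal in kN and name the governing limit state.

Bolt shear: A_b = π(16)²/4 = 201.06 mm². φR_n = 0.75 × 579 × 201.06 × 8 × 2 = 1397.0 kN.
Bearing (25 mm plate, F_u = 450 MPa): end bolts L_c = 36 − 18/2 = 27, R_n = min(1.2×27×25×450, 2.4×16×25×450) = 364.5 kN/bolt; interior L_c = 51 − 18 = 33, R_n = 432 kN/bolt. φR_n = 0.75 × (2×364.5 + 6×432) = 2490.8 kN.
Governing: min(1397.0, 2490.8) = 1397.0 kN → bolt shear.

1397.0 kN (bolt shear governs)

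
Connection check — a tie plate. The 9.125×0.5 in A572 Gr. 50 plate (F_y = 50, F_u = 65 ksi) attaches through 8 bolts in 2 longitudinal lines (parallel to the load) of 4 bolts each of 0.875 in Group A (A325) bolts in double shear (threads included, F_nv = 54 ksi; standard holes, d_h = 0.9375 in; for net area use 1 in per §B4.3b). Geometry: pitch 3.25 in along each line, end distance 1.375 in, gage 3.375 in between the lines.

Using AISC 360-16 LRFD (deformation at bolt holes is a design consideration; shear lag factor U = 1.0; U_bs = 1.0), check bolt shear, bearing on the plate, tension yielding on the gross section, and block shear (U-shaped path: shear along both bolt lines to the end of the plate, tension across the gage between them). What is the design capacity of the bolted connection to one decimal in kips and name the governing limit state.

205.3 kips (gross-section yield governs)

Bolt shear: A_b = π(0.875)²/4 = 0.60132 in². φR_n = 0.75 × 54 × 0.60132 × 8 × 2 = 389.7 kips.
Bearing (0.5 in plate, F_u = 65 ksi): end bolts L_c = 1.375 − 0.9375/2 = 0.90625, R_n = min(1.2×0.90625×0.5×65, 2.4×0.875×0.5×65) = 35.344 kips/bolt; interior L_c = 3.25 − 0.9375 = 2.3125, R_n = 68.25 kips/bolt. φR_n = 0.75 × (2×35.344 + 6×68.25) = 360.1 kips.
Tension yield (gross): A_g = 9.125×0.5 = 4.5625 in². φR_n = 0.90 × 50 × 4.5625 = 205.3 kips.
Block shear: shear path 2×[1.375+3×3.25] = 2×11.125 in, A_gv = 11.125, A_nv = 2×(11.125 − 3.5×1)×0.5 = 7.625 in²; tension across gage: (3.375 − 1×1)×0.5 = 1.1875 in². R_n = min(0.6×65×7.625, 0.6×50×11.125) + 1.0×65×1.1875 = min(297.38, 333.75) + 77.188 = 374.57 kips. φR_n = 0.75 × 374.57 = 280.9 kips.
Governing: min(389.7, 360.1, 205.3, 280.9) = 205.3 kips → gross-section yield.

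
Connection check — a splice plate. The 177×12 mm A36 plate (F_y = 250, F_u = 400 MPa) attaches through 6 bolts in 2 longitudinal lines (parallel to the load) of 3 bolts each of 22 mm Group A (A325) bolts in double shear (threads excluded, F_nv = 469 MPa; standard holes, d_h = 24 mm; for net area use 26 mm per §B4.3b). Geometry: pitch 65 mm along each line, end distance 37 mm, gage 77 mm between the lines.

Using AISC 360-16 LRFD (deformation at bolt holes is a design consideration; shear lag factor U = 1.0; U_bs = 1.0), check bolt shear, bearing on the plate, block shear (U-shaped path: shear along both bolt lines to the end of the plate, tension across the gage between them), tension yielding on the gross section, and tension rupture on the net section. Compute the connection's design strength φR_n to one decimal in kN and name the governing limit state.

450.0 kN (net-section rupture governs)

Bolt shear: A_b = π(22)²/4 = 380.13 mm². φR_n = 0.75 × 469 × 380.13 × 6 × 2 = 1604.5 kN.
Bearing (12 mm plate, F_u = 400 MPa): end bolts L_c = 37 − 24/2 = 25, R_n = min(1.2×25×12×400, 2.4×22×12×400) = 144 kN/bolt; interior L_c = 65 − 24 = 41, R_n = 236.16 kN/bolt. φR_n = 0.75 × (2×144 + 4×236.16) = 924.5 kN.
Block shear: shear path 2×[37+2×65] = 2×167 mm, A_gv = 4008, A_nv = 2×(167 − 2.5×26)×12 = 2448 mm²; tension across gage: (77 − 1×26)×12 = 612 mm². R_n = min(0.6×400×2448, 0.6×250×4008) + 1.0×400×612 = min(587.52, 601.2) + 244.8 = 832.32 kN. φR_n = 0.75 × 832.32 = 624.2 kN.
Tension yield (gross): A_g = 177×12 = 2124 mm². φR_n = 0.90 × 250 × 2124 = 477.9 kN.
Tension rupture (net): A_n = (177 − 2×26)×12 = 1500 mm² (U = 1.0, A_e = A_n). φR_n = 0.75 × 400 × 1500 = 450.0 kN.
Governing: min(1604.5, 924.5, 624.2, 477.9, 450.0) = 450.0 kN → net-section rupture.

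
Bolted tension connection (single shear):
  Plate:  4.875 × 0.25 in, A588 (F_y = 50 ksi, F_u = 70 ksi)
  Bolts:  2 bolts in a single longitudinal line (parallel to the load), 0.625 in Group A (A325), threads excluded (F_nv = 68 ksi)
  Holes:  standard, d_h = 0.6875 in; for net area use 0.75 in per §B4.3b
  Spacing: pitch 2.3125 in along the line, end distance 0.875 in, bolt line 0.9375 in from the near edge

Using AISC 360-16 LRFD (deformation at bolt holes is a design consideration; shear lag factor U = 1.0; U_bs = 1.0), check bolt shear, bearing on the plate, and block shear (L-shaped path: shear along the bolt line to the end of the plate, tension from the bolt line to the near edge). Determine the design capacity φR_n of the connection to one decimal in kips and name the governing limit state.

Bolt shear: A_b = π(0.625)²/4 = 0.3068 in². φR_n = 0.75 × 68 × 0.3068 × 2 × 1 = 31.3 kips.
Bearing (0.25 in plate, F_u = 70 ksi): end bolts L_c = 0.875 − 0.6875/2 = 0.53125, R_n = min(1.2×0.53125×0.25×70, 2.4×0.625×0.25×70) = 11.156 kips/bolt; interior L_c = 2.3125 − 0.6875 = 1.625, R_n = 26.25 kips/bolt. φR_n = 0.75 × (1×11.156 + 1×26.25) = 28.1 kips.
Block shear: shear path 1×[0.875+1×2.3125] = 1×3.1875 in, A_gv = 0.79688, A_nv = 1×(3.1875 − 1.5×0.75)×0.25 = 0.51563 in²; tension to near edge: (0.9375 − 0.5×0.75)×0.25 = 0.14063 in². R_n = min(0.6×70×0.51563, 0.6×50×0.79688) + 1.0×70×0.14063 = min(21.656, 23.906) + 9.8441 = 31.5 kips. φR_n = 0.75 × 31.5 = 23.6 kips.
Governing: min(31.3, 28.1, 23.6) = 23.6 kips → block shear.

23.6 kips (block shear governs)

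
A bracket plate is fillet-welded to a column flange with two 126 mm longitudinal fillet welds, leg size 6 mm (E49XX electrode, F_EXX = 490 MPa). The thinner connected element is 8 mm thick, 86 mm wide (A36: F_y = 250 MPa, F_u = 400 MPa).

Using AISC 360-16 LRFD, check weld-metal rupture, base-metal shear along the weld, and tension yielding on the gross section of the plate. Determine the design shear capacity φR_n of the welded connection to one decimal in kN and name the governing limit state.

Weld metal: throat = 0.707×6 = 4.242 mm, L = 2×126 = 252 mm. φR_n = 0.75 × 0.6 × 490 × 4.242 × 252 = 235.7 kN.
Base metal shear (8 mm plate): yield φR_n = 1.0×0.6×250×8×252 = 302.4 kN; rupture φR_n = 0.75×0.6×400×8×252 = 362.9 kN; take 302.4 kN (yield).
Tension yield (gross): A_g = 86×8 = 688 mm². φR_n = 0.90 × 250 × 688 = 154.8 kN.
Governing: min(235.7, 302.4, 154.8) = 154.8 kN → gross-section yield.

154.8 kN (gross-section yield governs)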